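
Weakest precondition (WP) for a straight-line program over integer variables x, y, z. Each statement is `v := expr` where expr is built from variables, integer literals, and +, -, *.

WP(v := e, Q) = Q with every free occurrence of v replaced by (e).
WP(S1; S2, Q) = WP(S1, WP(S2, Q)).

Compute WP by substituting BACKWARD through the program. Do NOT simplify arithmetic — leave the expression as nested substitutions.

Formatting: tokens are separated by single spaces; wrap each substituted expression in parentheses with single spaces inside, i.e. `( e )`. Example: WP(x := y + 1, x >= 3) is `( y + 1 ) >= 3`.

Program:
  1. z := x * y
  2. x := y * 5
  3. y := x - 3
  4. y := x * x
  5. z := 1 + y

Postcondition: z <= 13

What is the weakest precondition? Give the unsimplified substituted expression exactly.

Answer: ( 1 + ( ( y * 5 ) * ( y * 5 ) ) ) <= 13

Derivation:
post: z <= 13
stmt 5: z := 1 + y  -- replace 1 occurrence(s) of z with (1 + y)
  => ( 1 + y ) <= 13
stmt 4: y := x * x  -- replace 1 occurrence(s) of y with (x * x)
  => ( 1 + ( x * x ) ) <= 13
stmt 3: y := x - 3  -- replace 0 occurrence(s) of y with (x - 3)
  => ( 1 + ( x * x ) ) <= 13
stmt 2: x := y * 5  -- replace 2 occurrence(s) of x with (y * 5)
  => ( 1 + ( ( y * 5 ) * ( y * 5 ) ) ) <= 13
stmt 1: z := x * y  -- replace 0 occurrence(s) of z with (x * y)
  => ( 1 + ( ( y * 5 ) * ( y * 5 ) ) ) <= 13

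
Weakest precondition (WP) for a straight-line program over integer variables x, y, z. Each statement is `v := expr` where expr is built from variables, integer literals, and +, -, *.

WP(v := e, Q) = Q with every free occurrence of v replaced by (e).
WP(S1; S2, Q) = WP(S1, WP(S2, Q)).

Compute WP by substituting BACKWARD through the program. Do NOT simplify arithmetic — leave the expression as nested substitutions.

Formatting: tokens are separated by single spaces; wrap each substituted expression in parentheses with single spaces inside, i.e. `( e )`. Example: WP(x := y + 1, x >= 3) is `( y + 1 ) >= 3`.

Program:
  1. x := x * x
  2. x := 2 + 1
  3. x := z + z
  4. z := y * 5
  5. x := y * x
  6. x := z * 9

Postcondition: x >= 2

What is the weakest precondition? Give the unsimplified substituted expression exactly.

post: x >= 2
stmt 6: x := z * 9  -- replace 1 occurrence(s) of x with (z * 9)
  => ( z * 9 ) >= 2
stmt 5: x := y * x  -- replace 0 occurrence(s) of x with (y * x)
  => ( z * 9 ) >= 2
stmt 4: z := y * 5  -- replace 1 occurrence(s) of z with (y * 5)
  => ( ( y * 5 ) * 9 ) >= 2
stmt 3: x := z + z  -- replace 0 occurrence(s) of x with (z + z)
  => ( ( y * 5 ) * 9 ) >= 2
stmt 2: x := 2 + 1  -- replace 0 occurrence(s) of x with (2 + 1)
  => ( ( y * 5 ) * 9 ) >= 2
stmt 1: x := x * x  -- replace 0 occurrence(s) of x with (x * x)
  => ( ( y * 5 ) * 9 ) >= 2

Answer: ( ( y * 5 ) * 9 ) >= 2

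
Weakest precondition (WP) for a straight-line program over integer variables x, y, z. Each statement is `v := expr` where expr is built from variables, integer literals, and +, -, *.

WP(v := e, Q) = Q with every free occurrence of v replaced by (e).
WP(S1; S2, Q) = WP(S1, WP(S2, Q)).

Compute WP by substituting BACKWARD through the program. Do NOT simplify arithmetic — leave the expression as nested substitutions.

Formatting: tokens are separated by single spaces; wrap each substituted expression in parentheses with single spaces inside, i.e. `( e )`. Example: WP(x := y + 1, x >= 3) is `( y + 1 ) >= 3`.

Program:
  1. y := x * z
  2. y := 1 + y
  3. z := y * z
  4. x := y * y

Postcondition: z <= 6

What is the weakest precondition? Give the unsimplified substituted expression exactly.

Answer: ( ( 1 + ( x * z ) ) * z ) <= 6

Derivation:
post: z <= 6
stmt 4: x := y * y  -- replace 0 occurrence(s) of x with (y * y)
  => z <= 6
stmt 3: z := y * z  -- replace 1 occurrence(s) of z with (y * z)
  => ( y * z ) <= 6
stmt 2: y := 1 + y  -- replace 1 occurrence(s) of y with (1 + y)
  => ( ( 1 + y ) * z ) <= 6
stmt 1: y := x * z  -- replace 1 occurrence(s) of y with (x * z)
  => ( ( 1 + ( x * z ) ) * z ) <= 6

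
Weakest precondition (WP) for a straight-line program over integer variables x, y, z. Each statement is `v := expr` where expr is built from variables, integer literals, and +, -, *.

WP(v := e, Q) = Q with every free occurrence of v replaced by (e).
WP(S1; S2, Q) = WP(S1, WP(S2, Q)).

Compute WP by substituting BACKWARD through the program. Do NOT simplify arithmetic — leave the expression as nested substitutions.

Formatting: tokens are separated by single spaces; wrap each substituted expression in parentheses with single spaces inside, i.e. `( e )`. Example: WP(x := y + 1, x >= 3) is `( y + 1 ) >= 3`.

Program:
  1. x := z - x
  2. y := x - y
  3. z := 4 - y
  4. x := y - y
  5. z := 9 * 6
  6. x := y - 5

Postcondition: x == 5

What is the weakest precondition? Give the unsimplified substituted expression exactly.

Answer: ( ( ( z - x ) - y ) - 5 ) == 5

Derivation:
post: x == 5
stmt 6: x := y - 5  -- replace 1 occurrence(s) of x with (y - 5)
  => ( y - 5 ) == 5
stmt 5: z := 9 * 6  -- replace 0 occurrence(s) of z with (9 * 6)
  => ( y - 5 ) == 5
stmt 4: x := y - y  -- replace 0 occurrence(s) of x with (y - y)
  => ( y - 5 ) == 5
stmt 3: z := 4 - y  -- replace 0 occurrence(s) of z with (4 - y)
  => ( y - 5 ) == 5
stmt 2: y := x - y  -- replace 1 occurrence(s) of y with (x - y)
  => ( ( x - y ) - 5 ) == 5
stmt 1: x := z - x  -- replace 1 occurrence(s) of x with (z - x)
  => ( ( ( z - x ) - y ) - 5 ) == 5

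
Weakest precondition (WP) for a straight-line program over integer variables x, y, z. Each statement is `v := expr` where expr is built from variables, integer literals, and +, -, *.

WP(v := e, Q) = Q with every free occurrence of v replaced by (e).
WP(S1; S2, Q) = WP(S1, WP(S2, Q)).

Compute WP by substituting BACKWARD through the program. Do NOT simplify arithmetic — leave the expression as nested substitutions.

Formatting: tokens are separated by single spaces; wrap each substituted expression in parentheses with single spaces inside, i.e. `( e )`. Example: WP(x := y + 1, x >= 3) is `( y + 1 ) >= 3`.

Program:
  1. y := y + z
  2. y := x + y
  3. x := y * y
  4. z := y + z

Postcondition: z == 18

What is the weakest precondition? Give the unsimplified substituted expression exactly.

Answer: ( ( x + ( y + z ) ) + z ) == 18

Derivation:
post: z == 18
stmt 4: z := y + z  -- replace 1 occurrence(s) of z with (y + z)
  => ( y + z ) == 18
stmt 3: x := y * y  -- replace 0 occurrence(s) of x with (y * y)
  => ( y + z ) == 18
stmt 2: y := x + y  -- replace 1 occurrence(s) of y with (x + y)
  => ( ( x + y ) + z ) == 18
stmt 1: y := y + z  -- replace 1 occurrence(s) of y with (y + z)
  => ( ( x + ( y + z ) ) + z ) == 18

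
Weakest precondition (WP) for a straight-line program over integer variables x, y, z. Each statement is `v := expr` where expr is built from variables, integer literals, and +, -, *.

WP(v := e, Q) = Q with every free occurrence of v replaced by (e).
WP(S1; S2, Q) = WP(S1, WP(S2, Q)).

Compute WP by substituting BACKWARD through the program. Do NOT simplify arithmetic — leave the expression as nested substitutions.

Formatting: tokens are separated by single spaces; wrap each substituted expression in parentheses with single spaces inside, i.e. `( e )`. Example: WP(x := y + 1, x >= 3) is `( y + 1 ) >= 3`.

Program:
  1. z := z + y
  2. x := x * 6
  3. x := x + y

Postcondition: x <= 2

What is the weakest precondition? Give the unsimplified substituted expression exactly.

post: x <= 2
stmt 3: x := x + y  -- replace 1 occurrence(s) of x with (x + y)
  => ( x + y ) <= 2
stmt 2: x := x * 6  -- replace 1 occurrence(s) of x with (x * 6)
  => ( ( x * 6 ) + y ) <= 2
stmt 1: z := z + y  -- replace 0 occurrence(s) of z with (z + y)
  => ( ( x * 6 ) + y ) <= 2

Answer: ( ( x * 6 ) + y ) <= 2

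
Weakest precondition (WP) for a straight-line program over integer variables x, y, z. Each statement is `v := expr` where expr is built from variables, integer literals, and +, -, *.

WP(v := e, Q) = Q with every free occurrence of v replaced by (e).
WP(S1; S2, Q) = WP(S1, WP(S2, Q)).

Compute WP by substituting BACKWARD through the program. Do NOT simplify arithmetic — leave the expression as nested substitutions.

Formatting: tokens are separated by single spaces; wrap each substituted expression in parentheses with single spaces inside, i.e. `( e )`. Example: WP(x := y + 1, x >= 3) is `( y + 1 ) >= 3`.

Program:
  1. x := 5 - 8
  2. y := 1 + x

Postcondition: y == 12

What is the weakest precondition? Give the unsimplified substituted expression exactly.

Answer: ( 1 + ( 5 - 8 ) ) == 12

Derivation:
post: y == 12
stmt 2: y := 1 + x  -- replace 1 occurrence(s) of y with (1 + x)
  => ( 1 + x ) == 12
stmt 1: x := 5 - 8  -- replace 1 occurrence(s) of x with (5 - 8)
  => ( 1 + ( 5 - 8 ) ) == 12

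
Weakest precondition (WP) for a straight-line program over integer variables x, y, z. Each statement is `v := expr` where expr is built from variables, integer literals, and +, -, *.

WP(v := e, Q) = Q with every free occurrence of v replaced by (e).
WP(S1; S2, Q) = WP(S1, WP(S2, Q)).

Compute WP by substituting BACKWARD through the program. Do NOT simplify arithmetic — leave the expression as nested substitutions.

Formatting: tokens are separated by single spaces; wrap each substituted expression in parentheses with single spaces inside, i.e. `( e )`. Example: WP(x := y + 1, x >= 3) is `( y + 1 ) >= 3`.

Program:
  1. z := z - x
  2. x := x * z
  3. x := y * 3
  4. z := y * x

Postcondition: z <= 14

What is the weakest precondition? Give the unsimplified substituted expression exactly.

Answer: ( y * ( y * 3 ) ) <= 14

Derivation:
post: z <= 14
stmt 4: z := y * x  -- replace 1 occurrence(s) of z with (y * x)
  => ( y * x ) <= 14
stmt 3: x := y * 3  -- replace 1 occurrence(s) of x with (y * 3)
  => ( y * ( y * 3 ) ) <= 14
stmt 2: x := x * z  -- replace 0 occurrence(s) of x with (x * z)
  => ( y * ( y * 3 ) ) <= 14
stmt 1: z := z - x  -- replace 0 occurrence(s) of z with (z - x)
  => ( y * ( y * 3 ) ) <= 14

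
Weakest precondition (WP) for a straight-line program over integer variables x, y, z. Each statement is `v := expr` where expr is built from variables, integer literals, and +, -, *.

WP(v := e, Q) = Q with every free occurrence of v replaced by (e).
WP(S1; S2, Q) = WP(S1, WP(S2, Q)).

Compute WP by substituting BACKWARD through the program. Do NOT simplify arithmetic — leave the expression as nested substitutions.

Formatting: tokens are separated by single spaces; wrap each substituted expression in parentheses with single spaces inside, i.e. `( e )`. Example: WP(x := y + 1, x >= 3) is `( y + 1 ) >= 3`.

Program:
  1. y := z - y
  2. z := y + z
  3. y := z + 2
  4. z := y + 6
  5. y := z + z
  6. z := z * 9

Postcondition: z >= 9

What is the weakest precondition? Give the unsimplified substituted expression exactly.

post: z >= 9
stmt 6: z := z * 9  -- replace 1 occurrence(s) of z with (z * 9)
  => ( z * 9 ) >= 9
stmt 5: y := z + z  -- replace 0 occurrence(s) of y with (z + z)
  => ( z * 9 ) >= 9
stmt 4: z := y + 6  -- replace 1 occurrence(s) of z with (y + 6)
  => ( ( y + 6 ) * 9 ) >= 9
stmt 3: y := z + 2  -- replace 1 occurrence(s) of y with (z + 2)
  => ( ( ( z + 2 ) + 6 ) * 9 ) >= 9
stmt 2: z := y + z  -- replace 1 occurrence(s) of z with (y + z)
  => ( ( ( ( y + z ) + 2 ) + 6 ) * 9 ) >= 9
stmt 1: y := z - y  -- replace 1 occurrence(s) of y with (z - y)
  => ( ( ( ( ( z - y ) + z ) + 2 ) + 6 ) * 9 ) >= 9

Answer: ( ( ( ( ( z - y ) + z ) + 2 ) + 6 ) * 9 ) >= 9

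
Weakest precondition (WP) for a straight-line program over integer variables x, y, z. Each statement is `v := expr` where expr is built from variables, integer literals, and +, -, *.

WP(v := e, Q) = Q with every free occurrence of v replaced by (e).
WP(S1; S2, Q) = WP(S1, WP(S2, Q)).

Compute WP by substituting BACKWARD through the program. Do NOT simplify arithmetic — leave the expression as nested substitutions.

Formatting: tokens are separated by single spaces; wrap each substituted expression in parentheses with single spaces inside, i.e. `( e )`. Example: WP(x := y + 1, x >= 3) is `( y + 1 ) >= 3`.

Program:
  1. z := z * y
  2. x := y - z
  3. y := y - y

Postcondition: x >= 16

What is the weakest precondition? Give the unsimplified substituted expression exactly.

Answer: ( y - ( z * y ) ) >= 16

Derivation:
post: x >= 16
stmt 3: y := y - y  -- replace 0 occurrence(s) of y with (y - y)
  => x >= 16
stmt 2: x := y - z  -- replace 1 occurrence(s) of x with (y - z)
  => ( y - z ) >= 16
stmt 1: z := z * y  -- replace 1 occurrence(s) of z with (z * y)
  => ( y - ( z * y ) ) >= 16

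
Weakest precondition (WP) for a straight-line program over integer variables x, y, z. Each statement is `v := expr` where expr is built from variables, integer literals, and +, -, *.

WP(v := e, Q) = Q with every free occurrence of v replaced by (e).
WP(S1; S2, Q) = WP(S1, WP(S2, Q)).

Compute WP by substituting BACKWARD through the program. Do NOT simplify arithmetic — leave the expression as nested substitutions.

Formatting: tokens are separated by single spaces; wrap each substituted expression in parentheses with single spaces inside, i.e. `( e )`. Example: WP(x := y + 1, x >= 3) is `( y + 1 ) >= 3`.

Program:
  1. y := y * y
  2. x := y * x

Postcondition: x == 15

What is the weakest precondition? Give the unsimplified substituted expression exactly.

Answer: ( ( y * y ) * x ) == 15

Derivation:
post: x == 15
stmt 2: x := y * x  -- replace 1 occurrence(s) of x with (y * x)
  => ( y * x ) == 15
stmt 1: y := y * y  -- replace 1 occurrence(s) of y with (y * y)
  => ( ( y * y ) * x ) == 15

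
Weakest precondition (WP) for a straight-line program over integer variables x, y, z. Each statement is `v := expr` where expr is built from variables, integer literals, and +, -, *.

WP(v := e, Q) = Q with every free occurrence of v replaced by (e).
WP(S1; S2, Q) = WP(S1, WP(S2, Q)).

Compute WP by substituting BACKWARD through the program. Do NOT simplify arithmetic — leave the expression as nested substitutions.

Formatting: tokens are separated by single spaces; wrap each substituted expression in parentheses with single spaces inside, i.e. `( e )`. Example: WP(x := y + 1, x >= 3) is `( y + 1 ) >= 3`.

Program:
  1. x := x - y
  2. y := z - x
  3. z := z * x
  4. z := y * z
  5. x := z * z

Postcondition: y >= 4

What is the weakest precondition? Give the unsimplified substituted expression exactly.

Answer: ( z - ( x - y ) ) >= 4

Derivation:
post: y >= 4
stmt 5: x := z * z  -- replace 0 occurrence(s) of x with (z * z)
  => y >= 4
stmt 4: z := y * z  -- replace 0 occurrence(s) of z with (y * z)
  => y >= 4
stmt 3: z := z * x  -- replace 0 occurrence(s) of z with (z * x)
  => y >= 4
stmt 2: y := z - x  -- replace 1 occurrence(s) of y with (z - x)
  => ( z - x ) >= 4
stmt 1: x := x - y  -- replace 1 occurrence(s) of x with (x - y)
  => ( z - ( x - y ) ) >= 4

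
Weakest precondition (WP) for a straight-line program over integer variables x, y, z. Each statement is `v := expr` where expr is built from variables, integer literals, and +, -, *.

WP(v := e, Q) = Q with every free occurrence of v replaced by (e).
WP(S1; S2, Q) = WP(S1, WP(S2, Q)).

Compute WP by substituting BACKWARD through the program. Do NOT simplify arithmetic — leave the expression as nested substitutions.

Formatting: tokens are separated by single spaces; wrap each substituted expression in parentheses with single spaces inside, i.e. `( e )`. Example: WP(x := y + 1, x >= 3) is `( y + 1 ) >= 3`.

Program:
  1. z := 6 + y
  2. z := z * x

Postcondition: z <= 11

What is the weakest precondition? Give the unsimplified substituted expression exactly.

Answer: ( ( 6 + y ) * x ) <= 11

Derivation:
post: z <= 11
stmt 2: z := z * x  -- replace 1 occurrence(s) of z with (z * x)
  => ( z * x ) <= 11
stmt 1: z := 6 + y  -- replace 1 occurrence(s) of z with (6 + y)
  => ( ( 6 + y ) * x ) <= 11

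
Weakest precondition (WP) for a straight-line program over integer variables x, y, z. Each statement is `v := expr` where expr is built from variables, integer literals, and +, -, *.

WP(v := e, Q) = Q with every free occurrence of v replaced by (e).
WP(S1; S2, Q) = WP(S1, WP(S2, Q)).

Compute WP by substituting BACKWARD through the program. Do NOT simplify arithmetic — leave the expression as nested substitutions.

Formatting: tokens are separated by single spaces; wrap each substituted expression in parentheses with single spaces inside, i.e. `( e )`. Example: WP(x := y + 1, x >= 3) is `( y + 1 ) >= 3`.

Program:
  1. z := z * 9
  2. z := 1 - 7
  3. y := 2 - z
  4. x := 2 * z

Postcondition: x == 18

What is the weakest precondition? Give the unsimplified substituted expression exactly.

post: x == 18
stmt 4: x := 2 * z  -- replace 1 occurrence(s) of x with (2 * z)
  => ( 2 * z ) == 18
stmt 3: y := 2 - z  -- replace 0 occurrence(s) of y with (2 - z)
  => ( 2 * z ) == 18
stmt 2: z := 1 - 7  -- replace 1 occurrence(s) of z with (1 - 7)
  => ( 2 * ( 1 - 7 ) ) == 18
stmt 1: z := z * 9  -- replace 0 occurrence(s) of z with (z * 9)
  => ( 2 * ( 1 - 7 ) ) == 18

Answer: ( 2 * ( 1 - 7 ) ) == 18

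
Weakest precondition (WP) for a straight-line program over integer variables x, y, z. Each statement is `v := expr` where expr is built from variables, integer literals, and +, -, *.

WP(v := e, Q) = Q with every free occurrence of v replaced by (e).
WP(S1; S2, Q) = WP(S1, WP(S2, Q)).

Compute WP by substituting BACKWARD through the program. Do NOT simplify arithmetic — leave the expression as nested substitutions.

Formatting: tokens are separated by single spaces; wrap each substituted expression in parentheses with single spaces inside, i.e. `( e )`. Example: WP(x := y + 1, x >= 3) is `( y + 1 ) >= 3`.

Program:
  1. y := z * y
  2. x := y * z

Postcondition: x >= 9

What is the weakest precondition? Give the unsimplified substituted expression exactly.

Answer: ( ( z * y ) * z ) >= 9

Derivation:
post: x >= 9
stmt 2: x := y * z  -- replace 1 occurrence(s) of x with (y * z)
  => ( y * z ) >= 9
stmt 1: y := z * y  -- replace 1 occurrence(s) of y with (z * y)
  => ( ( z * y ) * z ) >= 9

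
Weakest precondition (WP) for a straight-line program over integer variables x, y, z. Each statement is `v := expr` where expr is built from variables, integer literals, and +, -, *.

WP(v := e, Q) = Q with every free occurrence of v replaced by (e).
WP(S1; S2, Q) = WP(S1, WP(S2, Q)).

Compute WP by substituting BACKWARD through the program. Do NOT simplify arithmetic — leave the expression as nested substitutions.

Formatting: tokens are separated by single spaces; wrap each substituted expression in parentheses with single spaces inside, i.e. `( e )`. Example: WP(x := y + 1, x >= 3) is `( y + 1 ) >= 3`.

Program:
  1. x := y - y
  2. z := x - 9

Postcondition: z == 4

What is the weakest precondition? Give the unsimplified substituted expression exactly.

post: z == 4
stmt 2: z := x - 9  -- replace 1 occurrence(s) of z with (x - 9)
  => ( x - 9 ) == 4
stmt 1: x := y - y  -- replace 1 occurrence(s) of x with (y - y)
  => ( ( y - y ) - 9 ) == 4

Answer: ( ( y - y ) - 9 ) == 4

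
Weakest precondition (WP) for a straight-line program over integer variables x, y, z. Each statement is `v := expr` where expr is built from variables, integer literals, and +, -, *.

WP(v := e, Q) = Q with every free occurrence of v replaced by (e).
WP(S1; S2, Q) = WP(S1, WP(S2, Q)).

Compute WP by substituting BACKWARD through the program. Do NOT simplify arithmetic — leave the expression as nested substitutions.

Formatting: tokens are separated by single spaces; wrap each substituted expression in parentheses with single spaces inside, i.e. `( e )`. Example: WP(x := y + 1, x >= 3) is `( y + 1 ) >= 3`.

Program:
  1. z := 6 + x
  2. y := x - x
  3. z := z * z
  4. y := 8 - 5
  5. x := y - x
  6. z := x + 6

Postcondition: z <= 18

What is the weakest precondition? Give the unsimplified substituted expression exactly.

post: z <= 18
stmt 6: z := x + 6  -- replace 1 occurrence(s) of z with (x + 6)
  => ( x + 6 ) <= 18
stmt 5: x := y - x  -- replace 1 occurrence(s) of x with (y - x)
  => ( ( y - x ) + 6 ) <= 18
stmt 4: y := 8 - 5  -- replace 1 occurrence(s) of y with (8 - 5)
  => ( ( ( 8 - 5 ) - x ) + 6 ) <= 18
stmt 3: z := z * z  -- replace 0 occurrence(s) of z with (z * z)
  => ( ( ( 8 - 5 ) - x ) + 6 ) <= 18
stmt 2: y := x - x  -- replace 0 occurrence(s) of y with (x - x)
  => ( ( ( 8 - 5 ) - x ) + 6 ) <= 18
stmt 1: z := 6 + x  -- replace 0 occurrence(s) of z with (6 + x)
  => ( ( ( 8 - 5 ) - x ) + 6 ) <= 18

Answer: ( ( ( 8 - 5 ) - x ) + 6 ) <= 18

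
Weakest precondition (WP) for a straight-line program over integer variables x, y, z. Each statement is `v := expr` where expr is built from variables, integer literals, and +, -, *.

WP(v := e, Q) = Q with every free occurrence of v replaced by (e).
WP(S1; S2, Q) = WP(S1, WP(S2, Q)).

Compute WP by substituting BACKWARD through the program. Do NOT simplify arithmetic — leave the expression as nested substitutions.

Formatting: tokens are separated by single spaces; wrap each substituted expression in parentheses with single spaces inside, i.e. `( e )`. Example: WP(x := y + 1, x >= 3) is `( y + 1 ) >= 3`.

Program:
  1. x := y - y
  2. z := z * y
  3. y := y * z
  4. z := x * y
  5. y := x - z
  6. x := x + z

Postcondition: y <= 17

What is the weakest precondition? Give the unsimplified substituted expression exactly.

post: y <= 17
stmt 6: x := x + z  -- replace 0 occurrence(s) of x with (x + z)
  => y <= 17
stmt 5: y := x - z  -- replace 1 occurrence(s) of y with (x - z)
  => ( x - z ) <= 17
stmt 4: z := x * y  -- replace 1 occurrence(s) of z with (x * y)
  => ( x - ( x * y ) ) <= 17
stmt 3: y := y * z  -- replace 1 occurrence(s) of y with (y * z)
  => ( x - ( x * ( y * z ) ) ) <= 17
stmt 2: z := z * y  -- replace 1 occurrence(s) of z with (z * y)
  => ( x - ( x * ( y * ( z * y ) ) ) ) <= 17
stmt 1: x := y - y  -- replace 2 occurrence(s) of x with (y - y)
  => ( ( y - y ) - ( ( y - y ) * ( y * ( z * y ) ) ) ) <= 17

Answer: ( ( y - y ) - ( ( y - y ) * ( y * ( z * y ) ) ) ) <= 17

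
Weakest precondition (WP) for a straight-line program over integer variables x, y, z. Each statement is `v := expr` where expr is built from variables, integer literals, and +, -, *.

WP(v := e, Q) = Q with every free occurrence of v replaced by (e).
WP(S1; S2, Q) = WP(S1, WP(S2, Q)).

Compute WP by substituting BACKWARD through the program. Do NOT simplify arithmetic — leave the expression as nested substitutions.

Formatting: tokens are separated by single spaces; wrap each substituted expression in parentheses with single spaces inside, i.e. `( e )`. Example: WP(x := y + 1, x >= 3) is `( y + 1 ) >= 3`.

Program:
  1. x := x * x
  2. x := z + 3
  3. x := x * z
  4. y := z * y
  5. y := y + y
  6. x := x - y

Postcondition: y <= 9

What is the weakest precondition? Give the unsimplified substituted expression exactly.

post: y <= 9
stmt 6: x := x - y  -- replace 0 occurrence(s) of x with (x - y)
  => y <= 9
stmt 5: y := y + y  -- replace 1 occurrence(s) of y with (y + y)
  => ( y + y ) <= 9
stmt 4: y := z * y  -- replace 2 occurrence(s) of y with (z * y)
  => ( ( z * y ) + ( z * y ) ) <= 9
stmt 3: x := x * z  -- replace 0 occurrence(s) of x with (x * z)
  => ( ( z * y ) + ( z * y ) ) <= 9
stmt 2: x := z + 3  -- replace 0 occurrence(s) of x with (z + 3)
  => ( ( z * y ) + ( z * y ) ) <= 9
stmt 1: x := x * x  -- replace 0 occurrence(s) of x with (x * x)
  => ( ( z * y ) + ( z * y ) ) <= 9

Answer: ( ( z * y ) + ( z * y ) ) <= 9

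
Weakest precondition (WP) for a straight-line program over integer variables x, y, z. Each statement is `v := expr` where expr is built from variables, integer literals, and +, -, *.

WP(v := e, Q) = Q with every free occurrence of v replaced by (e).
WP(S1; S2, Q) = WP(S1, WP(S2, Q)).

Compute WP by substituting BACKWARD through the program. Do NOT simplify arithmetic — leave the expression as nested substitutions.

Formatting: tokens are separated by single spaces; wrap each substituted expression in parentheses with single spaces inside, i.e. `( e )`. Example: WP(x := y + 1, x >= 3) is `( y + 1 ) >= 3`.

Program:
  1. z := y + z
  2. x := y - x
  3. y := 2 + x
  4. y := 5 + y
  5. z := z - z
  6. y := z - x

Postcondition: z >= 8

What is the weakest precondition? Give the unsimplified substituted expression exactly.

Answer: ( ( y + z ) - ( y + z ) ) >= 8

Derivation:
post: z >= 8
stmt 6: y := z - x  -- replace 0 occurrence(s) of y with (z - x)
  => z >= 8
stmt 5: z := z - z  -- replace 1 occurrence(s) of z with (z - z)
  => ( z - z ) >= 8
stmt 4: y := 5 + y  -- replace 0 occurrence(s) of y with (5 + y)
  => ( z - z ) >= 8
stmt 3: y := 2 + x  -- replace 0 occurrence(s) of y with (2 + x)
  => ( z - z ) >= 8
stmt 2: x := y - x  -- replace 0 occurrence(s) of x with (y - x)
  => ( z - z ) >= 8
stmt 1: z := y + z  -- replace 2 occurrence(s) of z with (y + z)
  => ( ( y + z ) - ( y + z ) ) >= 8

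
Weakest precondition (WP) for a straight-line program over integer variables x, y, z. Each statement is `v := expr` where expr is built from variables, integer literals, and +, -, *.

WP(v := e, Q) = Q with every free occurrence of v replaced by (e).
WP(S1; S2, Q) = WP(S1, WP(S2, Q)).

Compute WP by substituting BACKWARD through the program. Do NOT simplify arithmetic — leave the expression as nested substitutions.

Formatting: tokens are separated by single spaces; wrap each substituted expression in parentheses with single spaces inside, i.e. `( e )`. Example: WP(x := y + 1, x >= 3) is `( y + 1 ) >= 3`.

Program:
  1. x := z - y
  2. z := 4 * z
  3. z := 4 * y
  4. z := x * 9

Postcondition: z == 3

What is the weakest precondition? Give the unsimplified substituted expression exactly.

post: z == 3
stmt 4: z := x * 9  -- replace 1 occurrence(s) of z with (x * 9)
  => ( x * 9 ) == 3
stmt 3: z := 4 * y  -- replace 0 occurrence(s) of z with (4 * y)
  => ( x * 9 ) == 3
stmt 2: z := 4 * z  -- replace 0 occurrence(s) of z with (4 * z)
  => ( x * 9 ) == 3
stmt 1: x := z - y  -- replace 1 occurrence(s) of x with (z - y)
  => ( ( z - y ) * 9 ) == 3

Answer: ( ( z - y ) * 9 ) == 3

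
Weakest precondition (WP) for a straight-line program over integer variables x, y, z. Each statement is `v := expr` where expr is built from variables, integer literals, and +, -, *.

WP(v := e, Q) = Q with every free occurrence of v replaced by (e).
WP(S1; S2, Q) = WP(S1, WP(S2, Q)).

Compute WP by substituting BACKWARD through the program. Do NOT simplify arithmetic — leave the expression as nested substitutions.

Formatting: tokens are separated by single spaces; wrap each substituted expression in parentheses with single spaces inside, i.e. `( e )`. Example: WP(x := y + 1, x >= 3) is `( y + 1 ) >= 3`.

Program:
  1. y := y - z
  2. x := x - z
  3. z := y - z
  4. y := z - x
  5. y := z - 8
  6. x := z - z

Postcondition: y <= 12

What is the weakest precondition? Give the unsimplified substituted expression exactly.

Answer: ( ( ( y - z ) - z ) - 8 ) <= 12

Derivation:
post: y <= 12
stmt 6: x := z - z  -- replace 0 occurrence(s) of x with (z - z)
  => y <= 12
stmt 5: y := z - 8  -- replace 1 occurrence(s) of y with (z - 8)
  => ( z - 8 ) <= 12
stmt 4: y := z - x  -- replace 0 occurrence(s) of y with (z - x)
  => ( z - 8 ) <= 12
stmt 3: z := y - z  -- replace 1 occurrence(s) of z with (y - z)
  => ( ( y - z ) - 8 ) <= 12
stmt 2: x := x - z  -- replace 0 occurrence(s) of x with (x - z)
  => ( ( y - z ) - 8 ) <= 12
stmt 1: y := y - z  -- replace 1 occurrence(s) of y with (y - z)
  => ( ( ( y - z ) - z ) - 8 ) <= 12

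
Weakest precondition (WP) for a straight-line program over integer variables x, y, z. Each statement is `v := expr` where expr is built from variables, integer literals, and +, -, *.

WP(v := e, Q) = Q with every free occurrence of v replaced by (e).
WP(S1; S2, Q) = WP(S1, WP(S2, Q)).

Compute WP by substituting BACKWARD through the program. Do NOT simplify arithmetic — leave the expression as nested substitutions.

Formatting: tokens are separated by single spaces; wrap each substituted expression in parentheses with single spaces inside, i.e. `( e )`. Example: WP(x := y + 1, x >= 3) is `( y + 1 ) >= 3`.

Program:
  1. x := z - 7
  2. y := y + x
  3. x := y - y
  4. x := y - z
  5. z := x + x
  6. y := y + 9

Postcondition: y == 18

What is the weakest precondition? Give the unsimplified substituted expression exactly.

post: y == 18
stmt 6: y := y + 9  -- replace 1 occurrence(s) of y with (y + 9)
  => ( y + 9 ) == 18
stmt 5: z := x + x  -- replace 0 occurrence(s) of z with (x + x)
  => ( y + 9 ) == 18
stmt 4: x := y - z  -- replace 0 occurrence(s) of x with (y - z)
  => ( y + 9 ) == 18
stmt 3: x := y - y  -- replace 0 occurrence(s) of x with (y - y)
  => ( y + 9 ) == 18
stmt 2: y := y + x  -- replace 1 occurrence(s) of y with (y + x)
  => ( ( y + x ) + 9 ) == 18
stmt 1: x := z - 7  -- replace 1 occurrence(s) of x with (z - 7)
  => ( ( y + ( z - 7 ) ) + 9 ) == 18

Answer: ( ( y + ( z - 7 ) ) + 9 ) == 18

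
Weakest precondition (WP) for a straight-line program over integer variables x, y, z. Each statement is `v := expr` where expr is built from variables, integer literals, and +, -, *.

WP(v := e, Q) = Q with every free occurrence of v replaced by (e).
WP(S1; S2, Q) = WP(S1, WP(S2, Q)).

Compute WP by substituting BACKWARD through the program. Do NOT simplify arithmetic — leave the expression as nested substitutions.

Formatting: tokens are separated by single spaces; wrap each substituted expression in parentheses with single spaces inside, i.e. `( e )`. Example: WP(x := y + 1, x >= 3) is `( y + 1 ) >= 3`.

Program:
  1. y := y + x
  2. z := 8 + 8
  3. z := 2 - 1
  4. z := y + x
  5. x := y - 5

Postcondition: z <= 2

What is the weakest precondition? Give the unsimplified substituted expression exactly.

post: z <= 2
stmt 5: x := y - 5  -- replace 0 occurrence(s) of x with (y - 5)
  => z <= 2
stmt 4: z := y + x  -- replace 1 occurrence(s) of z with (y + x)
  => ( y + x ) <= 2
stmt 3: z := 2 - 1  -- replace 0 occurrence(s) of z with (2 - 1)
  => ( y + x ) <= 2
stmt 2: z := 8 + 8  -- replace 0 occurrence(s) of z with (8 + 8)
  => ( y + x ) <= 2
stmt 1: y := y + x  -- replace 1 occurrence(s) of y with (y + x)
  => ( ( y + x ) + x ) <= 2

Answer: ( ( y + x ) + x ) <= 2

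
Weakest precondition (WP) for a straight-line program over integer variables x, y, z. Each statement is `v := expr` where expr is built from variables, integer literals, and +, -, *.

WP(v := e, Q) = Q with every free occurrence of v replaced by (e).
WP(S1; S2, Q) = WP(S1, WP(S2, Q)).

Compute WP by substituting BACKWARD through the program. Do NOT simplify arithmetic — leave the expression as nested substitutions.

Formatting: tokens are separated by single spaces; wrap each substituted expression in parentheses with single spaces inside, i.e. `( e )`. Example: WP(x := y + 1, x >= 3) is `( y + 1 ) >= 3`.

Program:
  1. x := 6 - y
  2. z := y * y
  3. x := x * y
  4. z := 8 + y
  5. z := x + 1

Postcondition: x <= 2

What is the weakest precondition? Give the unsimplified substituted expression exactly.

Answer: ( ( 6 - y ) * y ) <= 2

Derivation:
post: x <= 2
stmt 5: z := x + 1  -- replace 0 occurrence(s) of z with (x + 1)
  => x <= 2
stmt 4: z := 8 + y  -- replace 0 occurrence(s) of z with (8 + y)
  => x <= 2
stmt 3: x := x * y  -- replace 1 occurrence(s) of x with (x * y)
  => ( x * y ) <= 2
stmt 2: z := y * y  -- replace 0 occurrence(s) of z with (y * y)
  => ( x * y ) <= 2
stmt 1: x := 6 - y  -- replace 1 occurrence(s) of x with (6 - y)
  => ( ( 6 - y ) * y ) <= 2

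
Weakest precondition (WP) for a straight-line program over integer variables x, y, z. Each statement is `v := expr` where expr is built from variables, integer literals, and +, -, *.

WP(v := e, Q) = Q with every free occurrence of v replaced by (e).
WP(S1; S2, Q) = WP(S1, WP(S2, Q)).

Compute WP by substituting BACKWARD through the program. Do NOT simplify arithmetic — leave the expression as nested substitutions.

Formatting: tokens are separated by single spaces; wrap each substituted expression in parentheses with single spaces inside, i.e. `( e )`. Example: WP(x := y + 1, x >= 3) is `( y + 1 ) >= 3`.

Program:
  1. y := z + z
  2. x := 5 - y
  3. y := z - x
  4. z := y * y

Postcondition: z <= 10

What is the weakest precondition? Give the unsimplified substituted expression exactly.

post: z <= 10
stmt 4: z := y * y  -- replace 1 occurrence(s) of z with (y * y)
  => ( y * y ) <= 10
stmt 3: y := z - x  -- replace 2 occurrence(s) of y with (z - x)
  => ( ( z - x ) * ( z - x ) ) <= 10
stmt 2: x := 5 - y  -- replace 2 occurrence(s) of x with (5 - y)
  => ( ( z - ( 5 - y ) ) * ( z - ( 5 - y ) ) ) <= 10
stmt 1: y := z + z  -- replace 2 occurrence(s) of y with (z + z)
  => ( ( z - ( 5 - ( z + z ) ) ) * ( z - ( 5 - ( z + z ) ) ) ) <= 10

Answer: ( ( z - ( 5 - ( z + z ) ) ) * ( z - ( 5 - ( z + z ) ) ) ) <= 10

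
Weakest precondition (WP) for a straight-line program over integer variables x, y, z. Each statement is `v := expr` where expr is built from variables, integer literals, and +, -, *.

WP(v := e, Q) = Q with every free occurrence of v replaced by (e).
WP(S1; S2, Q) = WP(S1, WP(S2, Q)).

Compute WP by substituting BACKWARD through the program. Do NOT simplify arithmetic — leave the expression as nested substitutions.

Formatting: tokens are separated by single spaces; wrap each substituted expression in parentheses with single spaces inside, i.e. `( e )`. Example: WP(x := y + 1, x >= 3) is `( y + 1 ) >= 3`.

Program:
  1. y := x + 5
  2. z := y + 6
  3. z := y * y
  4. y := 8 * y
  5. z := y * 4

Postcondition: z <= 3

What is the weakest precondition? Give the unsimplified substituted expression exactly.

Answer: ( ( 8 * ( x + 5 ) ) * 4 ) <= 3

Derivation:
post: z <= 3
stmt 5: z := y * 4  -- replace 1 occurrence(s) of z with (y * 4)
  => ( y * 4 ) <= 3
stmt 4: y := 8 * y  -- replace 1 occurrence(s) of y with (8 * y)
  => ( ( 8 * y ) * 4 ) <= 3
stmt 3: z := y * y  -- replace 0 occurrence(s) of z with (y * y)
  => ( ( 8 * y ) * 4 ) <= 3
stmt 2: z := y + 6  -- replace 0 occurrence(s) of z with (y + 6)
  => ( ( 8 * y ) * 4 ) <= 3
stmt 1: y := x + 5  -- replace 1 occurrence(s) of y with (x + 5)
  => ( ( 8 * ( x + 5 ) ) * 4 ) <= 3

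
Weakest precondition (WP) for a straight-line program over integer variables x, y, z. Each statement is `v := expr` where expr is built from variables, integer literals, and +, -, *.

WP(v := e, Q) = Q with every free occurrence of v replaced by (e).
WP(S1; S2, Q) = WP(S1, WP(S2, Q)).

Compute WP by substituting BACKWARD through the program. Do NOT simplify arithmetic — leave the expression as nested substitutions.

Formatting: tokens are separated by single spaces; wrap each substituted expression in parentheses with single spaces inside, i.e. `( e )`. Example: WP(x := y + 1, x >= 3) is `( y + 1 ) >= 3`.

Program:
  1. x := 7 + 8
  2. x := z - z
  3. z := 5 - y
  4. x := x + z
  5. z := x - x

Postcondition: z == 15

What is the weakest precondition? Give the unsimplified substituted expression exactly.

post: z == 15
stmt 5: z := x - x  -- replace 1 occurrence(s) of z with (x - x)
  => ( x - x ) == 15
stmt 4: x := x + z  -- replace 2 occurrence(s) of x with (x + z)
  => ( ( x + z ) - ( x + z ) ) == 15
stmt 3: z := 5 - y  -- replace 2 occurrence(s) of z with (5 - y)
  => ( ( x + ( 5 - y ) ) - ( x + ( 5 - y ) ) ) == 15
stmt 2: x := z - z  -- replace 2 occurrence(s) of x with (z - z)
  => ( ( ( z - z ) + ( 5 - y ) ) - ( ( z - z ) + ( 5 - y ) ) ) == 15
stmt 1: x := 7 + 8  -- replace 0 occurrence(s) of x with (7 + 8)
  => ( ( ( z - z ) + ( 5 - y ) ) - ( ( z - z ) + ( 5 - y ) ) ) == 15

Answer: ( ( ( z - z ) + ( 5 - y ) ) - ( ( z - z ) + ( 5 - y ) ) ) == 15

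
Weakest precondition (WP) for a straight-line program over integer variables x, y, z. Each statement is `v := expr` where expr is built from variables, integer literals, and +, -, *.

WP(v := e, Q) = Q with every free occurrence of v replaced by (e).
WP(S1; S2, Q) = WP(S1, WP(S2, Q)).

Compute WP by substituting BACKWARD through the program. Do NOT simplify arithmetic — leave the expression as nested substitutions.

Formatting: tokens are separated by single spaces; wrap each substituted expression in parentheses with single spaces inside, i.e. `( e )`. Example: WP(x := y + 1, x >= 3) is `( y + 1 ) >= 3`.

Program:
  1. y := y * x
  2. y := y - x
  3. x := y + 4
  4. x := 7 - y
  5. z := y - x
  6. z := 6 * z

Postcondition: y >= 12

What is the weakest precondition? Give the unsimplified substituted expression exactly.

post: y >= 12
stmt 6: z := 6 * z  -- replace 0 occurrence(s) of z with (6 * z)
  => y >= 12
stmt 5: z := y - x  -- replace 0 occurrence(s) of z with (y - x)
  => y >= 12
stmt 4: x := 7 - y  -- replace 0 occurrence(s) of x with (7 - y)
  => y >= 12
stmt 3: x := y + 4  -- replace 0 occurrence(s) of x with (y + 4)
  => y >= 12
stmt 2: y := y - x  -- replace 1 occurrence(s) of y with (y - x)
  => ( y - x ) >= 12
stmt 1: y := y * x  -- replace 1 occurrence(s) of y with (y * x)
  => ( ( y * x ) - x ) >= 12

Answer: ( ( y * x ) - x ) >= 12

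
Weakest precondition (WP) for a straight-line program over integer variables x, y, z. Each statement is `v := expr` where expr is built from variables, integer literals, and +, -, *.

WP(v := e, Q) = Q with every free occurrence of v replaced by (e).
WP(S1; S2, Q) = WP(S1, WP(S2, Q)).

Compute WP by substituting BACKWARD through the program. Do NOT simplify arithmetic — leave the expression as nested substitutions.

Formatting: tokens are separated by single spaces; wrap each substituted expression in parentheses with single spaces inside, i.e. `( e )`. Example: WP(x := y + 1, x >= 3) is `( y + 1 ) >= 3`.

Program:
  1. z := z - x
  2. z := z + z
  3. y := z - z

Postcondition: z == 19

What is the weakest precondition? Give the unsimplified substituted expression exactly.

post: z == 19
stmt 3: y := z - z  -- replace 0 occurrence(s) of y with (z - z)
  => z == 19
stmt 2: z := z + z  -- replace 1 occurrence(s) of z with (z + z)
  => ( z + z ) == 19
stmt 1: z := z - x  -- replace 2 occurrence(s) of z with (z - x)
  => ( ( z - x ) + ( z - x ) ) == 19

Answer: ( ( z - x ) + ( z - x ) ) == 19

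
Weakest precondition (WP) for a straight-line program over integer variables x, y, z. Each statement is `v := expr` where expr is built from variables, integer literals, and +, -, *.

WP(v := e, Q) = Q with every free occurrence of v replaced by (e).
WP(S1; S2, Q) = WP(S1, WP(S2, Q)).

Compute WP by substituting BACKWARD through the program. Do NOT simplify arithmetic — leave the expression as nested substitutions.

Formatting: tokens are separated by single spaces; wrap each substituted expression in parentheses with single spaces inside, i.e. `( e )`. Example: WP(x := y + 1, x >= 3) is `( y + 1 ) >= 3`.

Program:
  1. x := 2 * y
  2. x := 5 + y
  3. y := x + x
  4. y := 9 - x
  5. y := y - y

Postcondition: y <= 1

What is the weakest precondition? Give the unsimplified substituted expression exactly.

Answer: ( ( 9 - ( 5 + y ) ) - ( 9 - ( 5 + y ) ) ) <= 1

Derivation:
post: y <= 1
stmt 5: y := y - y  -- replace 1 occurrence(s) of y with (y - y)
  => ( y - y ) <= 1
stmt 4: y := 9 - x  -- replace 2 occurrence(s) of y with (9 - x)
  => ( ( 9 - x ) - ( 9 - x ) ) <= 1
stmt 3: y := x + x  -- replace 0 occurrence(s) of y with (x + x)
  => ( ( 9 - x ) - ( 9 - x ) ) <= 1
stmt 2: x := 5 + y  -- replace 2 occurrence(s) of x with (5 + y)
  => ( ( 9 - ( 5 + y ) ) - ( 9 - ( 5 + y ) ) ) <= 1
stmt 1: x := 2 * y  -- replace 0 occurrence(s) of x with (2 * y)
  => ( ( 9 - ( 5 + y ) ) - ( 9 - ( 5 + y ) ) ) <= 1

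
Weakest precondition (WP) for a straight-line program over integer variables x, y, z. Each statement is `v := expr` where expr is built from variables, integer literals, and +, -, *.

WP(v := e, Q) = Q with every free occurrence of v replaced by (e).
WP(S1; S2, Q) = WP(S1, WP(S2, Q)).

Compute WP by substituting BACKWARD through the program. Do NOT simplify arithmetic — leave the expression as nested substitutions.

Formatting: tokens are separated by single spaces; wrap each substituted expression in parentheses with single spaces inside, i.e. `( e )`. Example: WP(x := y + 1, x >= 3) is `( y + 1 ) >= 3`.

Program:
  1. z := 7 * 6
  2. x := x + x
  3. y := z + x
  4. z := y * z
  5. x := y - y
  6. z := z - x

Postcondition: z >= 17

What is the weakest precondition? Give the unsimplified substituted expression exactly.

Answer: ( ( ( ( 7 * 6 ) + ( x + x ) ) * ( 7 * 6 ) ) - ( ( ( 7 * 6 ) + ( x + x ) ) - ( ( 7 * 6 ) + ( x + x ) ) ) ) >= 17

Derivation:
post: z >= 17
stmt 6: z := z - x  -- replace 1 occurrence(s) of z with (z - x)
  => ( z - x ) >= 17
stmt 5: x := y - y  -- replace 1 occurrence(s) of x with (y - y)
  => ( z - ( y - y ) ) >= 17
stmt 4: z := y * z  -- replace 1 occurrence(s) of z with (y * z)
  => ( ( y * z ) - ( y - y ) ) >= 17
stmt 3: y := z + x  -- replace 3 occurrence(s) of y with (z + x)
  => ( ( ( z + x ) * z ) - ( ( z + x ) - ( z + x ) ) ) >= 17
stmt 2: x := x + x  -- replace 3 occurrence(s) of x with (x + x)
  => ( ( ( z + ( x + x ) ) * z ) - ( ( z + ( x + x ) ) - ( z + ( x + x ) ) ) ) >= 17
stmt 1: z := 7 * 6  -- replace 4 occurrence(s) of z with (7 * 6)
  => ( ( ( ( 7 * 6 ) + ( x + x ) ) * ( 7 * 6 ) ) - ( ( ( 7 * 6 ) + ( x + x ) ) - ( ( 7 * 6 ) + ( x + x ) ) ) ) >= 17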